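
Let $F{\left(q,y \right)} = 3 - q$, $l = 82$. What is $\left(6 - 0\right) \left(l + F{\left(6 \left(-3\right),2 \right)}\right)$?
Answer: $618$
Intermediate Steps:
$\left(6 - 0\right) \left(l + F{\left(6 \left(-3\right),2 \right)}\right) = \left(6 - 0\right) \left(82 - \left(-3 + 6 \left(-3\right)\right)\right) = \left(6 + 0\right) \left(82 + \left(3 - -18\right)\right) = 6 \left(82 + \left(3 + 18\right)\right) = 6 \left(82 + 21\right) = 6 \cdot 103 = 618$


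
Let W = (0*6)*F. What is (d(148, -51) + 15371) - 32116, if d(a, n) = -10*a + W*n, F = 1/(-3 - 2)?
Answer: -18225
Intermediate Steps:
F = -⅕ (F = 1/(-5) = -⅕ ≈ -0.20000)
W = 0 (W = (0*6)*(-⅕) = 0*(-⅕) = 0)
d(a, n) = -10*a (d(a, n) = -10*a + 0*n = -10*a + 0 = -10*a)
(d(148, -51) + 15371) - 32116 = (-10*148 + 15371) - 32116 = (-1480 + 15371) - 32116 = 13891 - 32116 = -18225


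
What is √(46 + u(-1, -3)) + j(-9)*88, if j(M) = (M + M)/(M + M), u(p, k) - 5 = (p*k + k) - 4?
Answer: 88 + √47 ≈ 94.856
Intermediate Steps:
u(p, k) = 1 + k + k*p (u(p, k) = 5 + ((p*k + k) - 4) = 5 + ((k*p + k) - 4) = 5 + ((k + k*p) - 4) = 5 + (-4 + k + k*p) = 1 + k + k*p)
j(M) = 1 (j(M) = (2*M)/((2*M)) = (2*M)*(1/(2*M)) = 1)
√(46 + u(-1, -3)) + j(-9)*88 = √(46 + (1 - 3 - 3*(-1))) + 1*88 = √(46 + (1 - 3 + 3)) + 88 = √(46 + 1) + 88 = √47 + 88 = 88 + √47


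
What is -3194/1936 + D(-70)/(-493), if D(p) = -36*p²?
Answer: 169967879/477224 ≈ 356.16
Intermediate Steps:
-3194/1936 + D(-70)/(-493) = -3194/1936 - 36*(-70)²/(-493) = -3194*1/1936 - 36*4900*(-1/493) = -1597/968 - 176400*(-1/493) = -1597/968 + 176400/493 = 169967879/477224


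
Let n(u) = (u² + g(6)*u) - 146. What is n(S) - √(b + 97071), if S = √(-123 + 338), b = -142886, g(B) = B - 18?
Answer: 69 - 12*√215 - 7*I*√935 ≈ -106.95 - 214.04*I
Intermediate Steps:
g(B) = -18 + B
S = √215 ≈ 14.663
n(u) = -146 + u² - 12*u (n(u) = (u² + (-18 + 6)*u) - 146 = (u² - 12*u) - 146 = -146 + u² - 12*u)
n(S) - √(b + 97071) = (-146 + (√215)² - 12*√215) - √(-142886 + 97071) = (-146 + 215 - 12*√215) - √(-45815) = (69 - 12*√215) - 7*I*√935 = 69 - 12*√215 - 7*I*√935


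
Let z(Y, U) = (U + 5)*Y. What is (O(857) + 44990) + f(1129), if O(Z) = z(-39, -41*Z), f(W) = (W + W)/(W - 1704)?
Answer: 813702092/575 ≈ 1.4151e+6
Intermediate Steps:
f(W) = 2*W/(-1704 + W) (f(W) = (2*W)/(-1704 + W) = 2*W/(-1704 + W))
z(Y, U) = Y*(5 + U) (z(Y, U) = (5 + U)*Y = Y*(5 + U))
O(Z) = -195 + 1599*Z (O(Z) = -39*(5 - 41*Z) = -195 + 1599*Z)
(O(857) + 44990) + f(1129) = ((-195 + 1599*857) + 44990) + 2*1129/(-1704 + 1129) = ((-195 + 1370343) + 44990) + 2*1129/(-575) = (1370148 + 44990) + 2*1129*(-1/575) = 1415138 - 2258/575 = 813702092/575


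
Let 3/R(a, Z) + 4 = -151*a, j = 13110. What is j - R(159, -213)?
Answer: 314810433/24013 ≈ 13110.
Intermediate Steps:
R(a, Z) = 3/(-4 - 151*a)
j - R(159, -213) = 13110 - (-3)/(4 + 151*159) = 13110 - (-3)/(4 + 24009) = 13110 - (-3)/24013 = 13110 - 1*(-3/24013) = 13110 + 3/24013 = 314810433/24013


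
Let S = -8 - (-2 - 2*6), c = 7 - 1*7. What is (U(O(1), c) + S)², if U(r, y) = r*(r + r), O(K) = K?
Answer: 64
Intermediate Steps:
c = 0 (c = 7 - 7 = 0)
U(r, y) = 2*r² (U(r, y) = r*(2*r) = 2*r²)
S = 6 (S = -8 - (-2 - 12) = -8 - 1*(-14) = -8 + 14 = 6)
(U(O(1), c) + S)² = (2*1² + 6)² = (2*1 + 6)² = (2 + 6)² = 8² = 64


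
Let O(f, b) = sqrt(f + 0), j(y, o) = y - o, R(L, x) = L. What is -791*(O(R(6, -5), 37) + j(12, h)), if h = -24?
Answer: -28476 - 791*sqrt(6) ≈ -30414.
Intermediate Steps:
O(f, b) = sqrt(f)
-791*(O(R(6, -5), 37) + j(12, h)) = -791*(sqrt(6) + (12 - 1*(-24))) = -791*(sqrt(6) + (12 + 24)) = -791*(sqrt(6) + 36) = -791*(36 + sqrt(6)) = -28476 - 791*sqrt(6)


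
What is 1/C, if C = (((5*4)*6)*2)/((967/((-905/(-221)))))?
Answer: 213707/217200 ≈ 0.98392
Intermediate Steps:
C = 217200/213707 (C = ((20*6)*2)/((967/((-905*(-1/221))))) = (120*2)/((967/(905/221))) = 240/((967*(221/905))) = 240/(213707/905) = 240*(905/213707) = 217200/213707 ≈ 1.0163)
1/C = 1/(217200/213707) = 213707/217200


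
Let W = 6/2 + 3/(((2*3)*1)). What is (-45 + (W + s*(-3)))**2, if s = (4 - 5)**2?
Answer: 7921/4 ≈ 1980.3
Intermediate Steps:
W = 7/2 (W = 6*(1/2) + 3/((6*1)) = 3 + 3/6 = 3 + 3*(1/6) = 3 + 1/2 = 7/2 ≈ 3.5000)
s = 1 (s = (-1)**2 = 1)
(-45 + (W + s*(-3)))**2 = (-45 + (7/2 + 1*(-3)))**2 = (-45 + (7/2 - 3))**2 = (-45 + 1/2)**2 = (-89/2)**2 = 7921/4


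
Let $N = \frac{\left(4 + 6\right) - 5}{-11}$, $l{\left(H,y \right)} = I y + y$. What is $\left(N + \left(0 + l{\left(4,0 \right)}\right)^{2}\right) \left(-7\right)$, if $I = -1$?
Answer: $\frac{35}{11} \approx 3.1818$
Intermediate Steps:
$l{\left(H,y \right)} = 0$ ($l{\left(H,y \right)} = - y + y = 0$)
$N = - \frac{5}{11}$ ($N = \left(10 - 5\right) \left(- \frac{1}{11}\right) = 5 \left(- \frac{1}{11}\right) = - \frac{5}{11} \approx -0.45455$)
$\left(N + \left(0 + l{\left(4,0 \right)}\right)^{2}\right) \left(-7\right) = \left(- \frac{5}{11} + \left(0 + 0\right)^{2}\right) \left(-7\right) = \left(- \frac{5}{11} + 0^{2}\right) \left(-7\right) = \left(- \frac{5}{11} + 0\right) \left(-7\right) = \left(- \frac{5}{11}\right) \left(-7\right) = \frac{35}{11}$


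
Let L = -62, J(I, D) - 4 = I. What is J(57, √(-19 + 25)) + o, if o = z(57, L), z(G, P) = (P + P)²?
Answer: 15437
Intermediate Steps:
J(I, D) = 4 + I
z(G, P) = 4*P² (z(G, P) = (2*P)² = 4*P²)
o = 15376 (o = 4*(-62)² = 4*3844 = 15376)
J(57, √(-19 + 25)) + o = (4 + 57) + 15376 = 61 + 15376 = 15437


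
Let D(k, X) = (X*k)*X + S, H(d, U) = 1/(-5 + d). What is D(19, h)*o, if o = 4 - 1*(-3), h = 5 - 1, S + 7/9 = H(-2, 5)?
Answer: 19094/9 ≈ 2121.6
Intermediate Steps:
S = -58/63 (S = -7/9 + 1/(-5 - 2) = -7/9 + 1/(-7) = -7/9 - ⅐ = -58/63 ≈ -0.92064)
h = 4
D(k, X) = -58/63 + k*X² (D(k, X) = (X*k)*X - 58/63 = k*X² - 58/63 = -58/63 + k*X²)
o = 7 (o = 4 + 3 = 7)
D(19, h)*o = (-58/63 + 19*4²)*7 = (-58/63 + 19*16)*7 = (-58/63 + 304)*7 = (19094/63)*7 = 19094/9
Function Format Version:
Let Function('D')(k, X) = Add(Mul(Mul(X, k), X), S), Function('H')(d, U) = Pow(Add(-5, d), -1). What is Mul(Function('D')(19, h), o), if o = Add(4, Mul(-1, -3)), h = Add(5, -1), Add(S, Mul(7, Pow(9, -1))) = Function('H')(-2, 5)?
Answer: Rational(19094, 9) ≈ 2121.6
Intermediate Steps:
S = Rational(-58, 63) (S = Add(Rational(-7, 9), Pow(Add(-5, -2), -1)) = Add(Rational(-7, 9), Pow(-7, -1)) = Add(Rational(-7, 9), Rational(-1, 7)) = Rational(-58, 63) ≈ -0.92064)
h = 4
Function('D')(k, X) = Add(Rational(-58, 63), Mul(k, Pow(X, 2))) (Function('D')(k, X) = Add(Mul(Mul(X, k), X), Rational(-58, 63)) = Add(Mul(k, Pow(X, 2)), Rational(-58, 63)) = Add(Rational(-58, 63), Mul(k, Pow(X, 2))))
o = 7 (o = Add(4, 3) = 7)
Mul(Function('D')(19, h), o) = Mul(Add(Rational(-58, 63), Mul(19, Pow(4, 2))), 7) = Mul(Add(Rational(-58, 63), Mul(19, 16)), 7) = Mul(Add(Rational(-58, 63), 304), 7) = Mul(Rational(19094, 63), 7) = Rational(19094, 9)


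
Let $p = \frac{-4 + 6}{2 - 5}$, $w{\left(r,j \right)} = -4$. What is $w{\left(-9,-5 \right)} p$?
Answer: $\frac{8}{3} \approx 2.6667$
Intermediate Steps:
$p = - \frac{2}{3}$ ($p = \frac{2}{-3} = 2 \left(- \frac{1}{3}\right) = - \frac{2}{3} \approx -0.66667$)
$w{\left(-9,-5 \right)} p = \left(-4\right) \left(- \frac{2}{3}\right) = \frac{8}{3}$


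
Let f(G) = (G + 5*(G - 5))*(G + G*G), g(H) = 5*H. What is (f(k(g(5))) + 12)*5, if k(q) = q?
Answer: 406310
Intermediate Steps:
f(G) = (-25 + 6*G)*(G + G²) (f(G) = (G + 5*(-5 + G))*(G + G²) = (G + (-25 + 5*G))*(G + G²) = (-25 + 6*G)*(G + G²))
(f(k(g(5))) + 12)*5 = ((5*5)*(-25 - 95*5 + 6*(5*5)²) + 12)*5 = (25*(-25 - 19*25 + 6*25²) + 12)*5 = (25*(-25 - 475 + 6*625) + 12)*5 = (25*(-25 - 475 + 3750) + 12)*5 = (25*3250 + 12)*5 = (81250 + 12)*5 = 81262*5 = 406310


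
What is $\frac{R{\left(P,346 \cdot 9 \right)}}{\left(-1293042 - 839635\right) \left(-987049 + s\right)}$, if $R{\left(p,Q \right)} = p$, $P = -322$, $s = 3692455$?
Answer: $\frac{161}{2884878575931} \approx 5.5808 \cdot 10^{-11}$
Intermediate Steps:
$\frac{R{\left(P,346 \cdot 9 \right)}}{\left(-1293042 - 839635\right) \left(-987049 + s\right)} = - \frac{322}{\left(-1293042 - 839635\right) \left(-987049 + 3692455\right)} = - \frac{322}{\left(-2132677\right) 2705406} = - \frac{322}{-5769757151862} = \left(-322\right) \left(- \frac{1}{5769757151862}\right) = \frac{161}{2884878575931}$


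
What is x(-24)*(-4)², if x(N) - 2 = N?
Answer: -352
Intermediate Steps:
x(N) = 2 + N
x(-24)*(-4)² = (2 - 24)*(-4)² = -22*16 = -352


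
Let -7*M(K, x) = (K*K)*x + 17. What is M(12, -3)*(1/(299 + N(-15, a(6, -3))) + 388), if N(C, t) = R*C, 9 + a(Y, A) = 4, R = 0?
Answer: 48145395/2093 ≈ 23003.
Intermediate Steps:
a(Y, A) = -5 (a(Y, A) = -9 + 4 = -5)
N(C, t) = 0 (N(C, t) = 0*C = 0)
M(K, x) = -17/7 - x*K²/7 (M(K, x) = -((K*K)*x + 17)/7 = -(K²*x + 17)/7 = -(x*K² + 17)/7 = -(17 + x*K²)/7 = -17/7 - x*K²/7)
M(12, -3)*(1/(299 + N(-15, a(6, -3))) + 388) = (-17/7 - ⅐*(-3)*12²)*(1/(299 + 0) + 388) = (-17/7 - ⅐*(-3)*144)*(1/299 + 388) = (-17/7 + 432/7)*(1/299 + 388) = (415/7)*(116013/299) = 48145395/2093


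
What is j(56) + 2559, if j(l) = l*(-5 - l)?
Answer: -857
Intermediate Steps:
j(56) + 2559 = -1*56*(5 + 56) + 2559 = -1*56*61 + 2559 = -3416 + 2559 = -857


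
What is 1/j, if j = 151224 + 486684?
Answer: 1/637908 ≈ 1.5676e-6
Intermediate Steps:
j = 637908
1/j = 1/637908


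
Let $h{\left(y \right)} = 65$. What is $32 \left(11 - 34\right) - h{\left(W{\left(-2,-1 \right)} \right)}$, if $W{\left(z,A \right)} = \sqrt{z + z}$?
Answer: $-801$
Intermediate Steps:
$W{\left(z,A \right)} = \sqrt{2} \sqrt{z}$ ($W{\left(z,A \right)} = \sqrt{2 z} = \sqrt{2} \sqrt{z}$)
$32 \left(11 - 34\right) - h{\left(W{\left(-2,-1 \right)} \right)} = 32 \left(11 - 34\right) - 65 = 32 \left(-23\right) - 65 = -736 - 65 = -801$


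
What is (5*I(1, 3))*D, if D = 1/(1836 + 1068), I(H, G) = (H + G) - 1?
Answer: 5/968 ≈ 0.0051653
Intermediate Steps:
I(H, G) = -1 + G + H (I(H, G) = (G + H) - 1 = -1 + G + H)
D = 1/2904 ≈ 0.00034435
(5*I(1, 3))*D = (5*(-1 + 3 + 1))*(1/2904) = (5*3)*(1/2904) = 15*(1/2904) = 5/968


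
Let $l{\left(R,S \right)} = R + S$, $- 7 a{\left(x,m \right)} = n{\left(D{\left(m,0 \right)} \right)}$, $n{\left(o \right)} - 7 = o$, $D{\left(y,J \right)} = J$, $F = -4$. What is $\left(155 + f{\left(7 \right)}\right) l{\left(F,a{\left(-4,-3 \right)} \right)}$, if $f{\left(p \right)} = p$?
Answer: $-810$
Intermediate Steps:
$n{\left(o \right)} = 7 + o$
$a{\left(x,m \right)} = -1$ ($a{\left(x,m \right)} = - \frac{7 + 0}{7} = \left(- \frac{1}{7}\right) 7 = -1$)
$\left(155 + f{\left(7 \right)}\right) l{\left(F,a{\left(-4,-3 \right)} \right)} = \left(155 + 7\right) \left(-4 - 1\right) = 162 \left(-5\right) = -810$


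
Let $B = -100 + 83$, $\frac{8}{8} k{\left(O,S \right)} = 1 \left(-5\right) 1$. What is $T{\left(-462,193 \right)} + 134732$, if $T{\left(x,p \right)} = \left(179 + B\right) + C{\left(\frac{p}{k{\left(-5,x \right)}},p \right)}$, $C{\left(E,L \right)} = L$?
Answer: $135087$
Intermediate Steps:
$k{\left(O,S \right)} = -5$ ($k{\left(O,S \right)} = 1 \left(-5\right) 1 = \left(-5\right) 1 = -5$)
$B = -17$
$T{\left(x,p \right)} = 162 + p$ ($T{\left(x,p \right)} = \left(179 - 17\right) + p = 162 + p$)
$T{\left(-462,193 \right)} + 134732 = \left(162 + 193\right) + 134732 = 355 + 134732 = 135087$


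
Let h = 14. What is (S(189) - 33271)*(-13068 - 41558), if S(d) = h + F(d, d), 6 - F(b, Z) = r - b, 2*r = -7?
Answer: 1805853621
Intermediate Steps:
r = -7/2 (r = (1/2)*(-7) = -7/2 ≈ -3.5000)
F(b, Z) = 19/2 + b (F(b, Z) = 6 - (-7/2 - b) = 6 + (7/2 + b) = 19/2 + b)
S(d) = 47/2 + d (S(d) = 14 + (19/2 + d) = 47/2 + d)
(S(189) - 33271)*(-13068 - 41558) = ((47/2 + 189) - 33271)*(-13068 - 41558) = (425/2 - 33271)*(-54626) = -66117/2*(-54626) = 1805853621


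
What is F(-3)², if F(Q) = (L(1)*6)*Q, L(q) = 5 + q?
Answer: 11664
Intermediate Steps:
F(Q) = 36*Q (F(Q) = ((5 + 1)*6)*Q = (6*6)*Q = 36*Q)
F(-3)² = (36*(-3))² = (-108)² = 11664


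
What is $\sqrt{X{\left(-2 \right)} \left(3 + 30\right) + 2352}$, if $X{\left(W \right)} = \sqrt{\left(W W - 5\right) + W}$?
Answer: $\sqrt{2352 + 33 i \sqrt{3}} \approx 48.501 + 0.5892 i$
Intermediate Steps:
$X{\left(W \right)} = \sqrt{-5 + W + W^{2}}$ ($X{\left(W \right)} = \sqrt{\left(W^{2} - 5\right) + W} = \sqrt{\left(-5 + W^{2}\right) + W} = \sqrt{-5 + W + W^{2}}$)
$\sqrt{X{\left(-2 \right)} \left(3 + 30\right) + 2352} = \sqrt{\sqrt{-5 - 2 + \left(-2\right)^{2}} \left(3 + 30\right) + 2352} = \sqrt{\sqrt{-5 - 2 + 4} \cdot 33 + 2352} = \sqrt{\sqrt{-3} \cdot 33 + 2352} = \sqrt{i \sqrt{3} \cdot 33 + 2352} = \sqrt{33 i \sqrt{3} + 2352} = \sqrt{2352 + 33 i \sqrt{3}}$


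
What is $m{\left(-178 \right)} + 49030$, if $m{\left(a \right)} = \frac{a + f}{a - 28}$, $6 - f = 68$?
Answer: $\frac{5050210}{103} \approx 49031.0$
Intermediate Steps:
$f = -62$ ($f = 6 - 68 = -62$)
$m{\left(a \right)} = \frac{-62 + a}{-28 + a}$ ($m{\left(a \right)} = \frac{a - 62}{a - 28} = \frac{-62 + a}{-28 + a}$)
$m{\left(-178 \right)} + 49030 = \frac{-62 - 178}{-28 - 178} + 49030 = \frac{1}{-206} \left(-240\right) + 49030 = \left(- \frac{1}{206}\right) \left(-240\right) + 49030 = \frac{120}{103} + 49030 = \frac{5050210}{103}$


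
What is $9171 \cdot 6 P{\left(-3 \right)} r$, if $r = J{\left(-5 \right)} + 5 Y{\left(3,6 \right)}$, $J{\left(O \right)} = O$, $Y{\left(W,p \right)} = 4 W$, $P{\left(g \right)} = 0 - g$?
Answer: $9079290$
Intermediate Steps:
$P{\left(g \right)} = - g$
$r = 55$ ($r = -5 + 5 \cdot 4 \cdot 3 = -5 + 5 \cdot 12 = -5 + 60 = 55$)
$9171 \cdot 6 P{\left(-3 \right)} r = 9171 \cdot 6 \left(\left(-1\right) \left(-3\right)\right) 55 = 9171 \cdot 6 \cdot 3 \cdot 55 = 9171 \cdot 18 \cdot 55 = 9171 \cdot 990 = 9079290$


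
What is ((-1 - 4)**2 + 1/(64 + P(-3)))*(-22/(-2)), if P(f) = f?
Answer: 16786/61 ≈ 275.18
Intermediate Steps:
((-1 - 4)**2 + 1/(64 + P(-3)))*(-22/(-2)) = ((-1 - 4)**2 + 1/(64 - 3))*(-22/(-2)) = ((-5)**2 + 1/61)*(-22*(-1/2)) = (25 + 1/61)*11 = (1526/61)*11 = 16786/61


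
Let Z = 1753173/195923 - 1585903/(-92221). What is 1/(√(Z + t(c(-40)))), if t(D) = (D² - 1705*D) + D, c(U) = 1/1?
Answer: -I*√547426728022520605724101/30297775875347 ≈ -0.02442*I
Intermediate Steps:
c(U) = 1
t(D) = D² - 1704*D
Z = 472394240702/18068214983 (Z = 1753173*(1/195923) - 1585903*(-1/92221) = 1753173/195923 + 1585903/92221 = 472394240702/18068214983 ≈ 26.145)
1/(√(Z + t(c(-40)))) = 1/(√(472394240702/18068214983 + 1*(-1704 + 1))) = 1/(√(472394240702/18068214983 + 1*(-1703))) = 1/(√(472394240702/18068214983 - 1703)) = 1/(√(-30297775875347/18068214983)) = 1/(I*√547426728022520605724101/18068214983) = -I*√547426728022520605724101/30297775875347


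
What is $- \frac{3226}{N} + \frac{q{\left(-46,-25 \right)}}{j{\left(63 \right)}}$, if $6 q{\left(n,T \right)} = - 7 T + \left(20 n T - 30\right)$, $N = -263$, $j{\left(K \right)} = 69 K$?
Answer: $\frac{30075889}{2286522} \approx 13.154$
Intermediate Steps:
$q{\left(n,T \right)} = -5 - \frac{7 T}{6} + \frac{10 T n}{3}$ ($q{\left(n,T \right)} = \frac{- 7 T + \left(20 n T - 30\right)}{6} = \frac{- 7 T + \left(20 T n - 30\right)}{6} = \frac{- 7 T + \left(-30 + 20 T n\right)}{6} = \frac{-30 - 7 T + 20 T n}{6} = -5 - \frac{7 T}{6} + \frac{10 T n}{3}$)
$- \frac{3226}{N} + \frac{q{\left(-46,-25 \right)}}{j{\left(63 \right)}} = - \frac{3226}{-263} + \frac{-5 - - \frac{175}{6} + \frac{10}{3} \left(-25\right) \left(-46\right)}{69 \cdot 63} = \left(-3226\right) \left(- \frac{1}{263}\right) + \frac{-5 + \frac{175}{6} + \frac{11500}{3}}{4347} = \frac{3226}{263} + \frac{7715}{2} \cdot \frac{1}{4347} = \frac{3226}{263} + \frac{7715}{8694} = \frac{30075889}{2286522}$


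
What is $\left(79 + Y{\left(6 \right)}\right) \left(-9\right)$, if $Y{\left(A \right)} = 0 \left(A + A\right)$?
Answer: $-711$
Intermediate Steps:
$Y{\left(A \right)} = 0$ ($Y{\left(A \right)} = 0 \cdot 2 A = 0$)
$\left(79 + Y{\left(6 \right)}\right) \left(-9\right) = \left(79 + 0\right) \left(-9\right) = 79 \left(-9\right) = -711$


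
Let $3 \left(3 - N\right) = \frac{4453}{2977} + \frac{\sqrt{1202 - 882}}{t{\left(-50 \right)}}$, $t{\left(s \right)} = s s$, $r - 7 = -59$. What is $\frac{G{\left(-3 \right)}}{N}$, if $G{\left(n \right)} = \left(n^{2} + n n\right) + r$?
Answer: $- \frac{132492780468750}{9747561449971} - \frac{56498622375 \sqrt{5}}{9747561449971} \approx -13.605$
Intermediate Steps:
$r = -52$ ($r = 7 - 59 = -52$)
$t{\left(s \right)} = s^{2}$
$N = \frac{22340}{8931} - \frac{2 \sqrt{5}}{1875}$ ($N = 3 - \frac{\frac{4453}{2977} + \frac{\sqrt{1202 - 882}}{\left(-50\right)^{2}}}{3} = 3 - \frac{4453 \cdot \frac{1}{2977} + \frac{\sqrt{320}}{2500}}{3} = 3 - \frac{\frac{4453}{2977} + 8 \sqrt{5} \cdot \frac{1}{2500}}{3} = 3 - \frac{\frac{4453}{2977} + \frac{2 \sqrt{5}}{625}}{3} = 3 - \left(\frac{4453}{8931} + \frac{2 \sqrt{5}}{1875}\right) = \frac{22340}{8931} - \frac{2 \sqrt{5}}{1875} \approx 2.499$)
$G{\left(n \right)} = -52 + 2 n^{2}$ ($G{\left(n \right)} = \left(n^{2} + n n\right) - 52 = \left(n^{2} + n^{2}\right) - 52 = 2 n^{2} - 52 = -52 + 2 n^{2}$)
$\frac{G{\left(-3 \right)}}{N} = \frac{-52 + 2 \left(-3\right)^{2}}{\frac{22340}{8931} - \frac{2 \sqrt{5}}{1875}} = \frac{-52 + 2 \cdot 9}{\frac{22340}{8931} - \frac{2 \sqrt{5}}{1875}} = \frac{-52 + 18}{\frac{22340}{8931} - \frac{2 \sqrt{5}}{1875}} = - \frac{34}{\frac{22340}{8931} - \frac{2 \sqrt{5}}{1875}}$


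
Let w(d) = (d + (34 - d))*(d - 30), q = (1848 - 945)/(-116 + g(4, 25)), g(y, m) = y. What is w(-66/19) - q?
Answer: -343533/304 ≈ -1130.0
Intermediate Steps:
q = -129/16 (q = (1848 - 945)/(-116 + 4) = 903/(-112) = 903*(-1/112) = -129/16 ≈ -8.0625)
w(d) = -1020 + 34*d (w(d) = 34*(-30 + d) = -1020 + 34*d)
w(-66/19) - q = (-1020 + 34*(-66/19)) - 1*(-129/16) = (-1020 + 34*(-66*1/19)) + 129/16 = (-1020 + 34*(-66/19)) + 129/16 = (-1020 - 2244/19) + 129/16 = -21624/19 + 129/16 = -343533/304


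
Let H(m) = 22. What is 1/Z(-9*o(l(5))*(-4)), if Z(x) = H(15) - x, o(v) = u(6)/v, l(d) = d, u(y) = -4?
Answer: 5/254 ≈ 0.019685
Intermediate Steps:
o(v) = -4/v
Z(x) = 22 - x
1/Z(-9*o(l(5))*(-4)) = 1/(22 - (-(-36)/5)*(-4)) = 1/(22 - (-9*(-4/5))*(-4)) = 1/(22 - 36*(-4)/5) = 1/(22 - 1*(-144/5)) = 1/(22 + 144/5) = 1/(254/5) = 5/254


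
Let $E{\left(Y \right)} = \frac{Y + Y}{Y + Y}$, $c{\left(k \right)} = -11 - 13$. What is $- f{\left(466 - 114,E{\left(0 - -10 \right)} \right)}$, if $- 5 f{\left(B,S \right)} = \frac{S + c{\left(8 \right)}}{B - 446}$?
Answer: $\frac{23}{470} \approx 0.048936$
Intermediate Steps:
$c{\left(k \right)} = -24$
$E{\left(Y \right)} = 1$ ($E{\left(Y \right)} = \frac{2 Y}{2 Y} = 2 Y \frac{1}{2 Y} = 1$)
$f{\left(B,S \right)} = - \frac{-24 + S}{5 \left(-446 + B\right)}$ ($f{\left(B,S \right)} = - \frac{\left(S - 24\right) \frac{1}{B - 446}}{5} = - \frac{\left(-24 + S\right) \frac{1}{-446 + B}}{5} = - \frac{\frac{1}{-446 + B} \left(-24 + S\right)}{5} = - \frac{-24 + S}{5 \left(-446 + B\right)}$)
$- f{\left(466 - 114,E{\left(0 - -10 \right)} \right)} = - \frac{24 - 1}{5 \left(-446 + \left(466 - 114\right)\right)} = - \frac{23}{5 \left(-446 + 352\right)} = - \frac{23}{5 \left(-94\right)} = - \frac{\left(-1\right) 23}{5 \cdot 94} = \left(-1\right) \left(- \frac{23}{470}\right) = \frac{23}{470}$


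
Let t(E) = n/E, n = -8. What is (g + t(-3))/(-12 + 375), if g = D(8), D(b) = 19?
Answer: 65/1089 ≈ 0.059688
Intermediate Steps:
g = 19
t(E) = -8/E
(g + t(-3))/(-12 + 375) = (19 - 8/(-3))/(-12 + 375) = (19 - 8*(-1/3))/363 = (19 + 8/3)*(1/363) = (65/3)*(1/363) = 65/1089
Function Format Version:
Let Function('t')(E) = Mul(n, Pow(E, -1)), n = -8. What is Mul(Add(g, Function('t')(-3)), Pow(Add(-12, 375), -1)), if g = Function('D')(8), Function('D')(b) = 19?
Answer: Rational(65, 1089) ≈ 0.059688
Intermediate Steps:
g = 19
Function('t')(E) = Mul(-8, Pow(E, -1))
Mul(Add(g, Function('t')(-3)), Pow(Add(-12, 375), -1)) = Mul(Add(19, Mul(-8, Pow(-3, -1))), Pow(Add(-12, 375), -1)) = Mul(Add(19, Mul(-8, Rational(-1, 3))), Pow(363, -1)) = Mul(Add(19, Rational(8, 3)), Rational(1, 363)) = Mul(Rational(65, 3), Rational(1, 363)) = Rational(65, 1089)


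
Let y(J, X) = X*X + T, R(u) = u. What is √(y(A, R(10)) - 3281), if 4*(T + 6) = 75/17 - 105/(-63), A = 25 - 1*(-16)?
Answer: 7*I*√676362/102 ≈ 56.44*I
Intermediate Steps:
A = 41 (A = 25 + 16 = 41)
T = -457/102 (T = -6 + (75/17 - 105/(-63))/4 = -6 + (75*(1/17) - 105*(-1/63))/4 = -6 + (75/17 + 5/3)/4 = -6 + (¼)*(310/51) = -6 + 155/102 = -457/102 ≈ -4.4804)
y(J, X) = -457/102 + X² (y(J, X) = X*X - 457/102 = X² - 457/102 = -457/102 + X²)
√(y(A, R(10)) - 3281) = √((-457/102 + 10²) - 3281) = √((-457/102 + 100) - 3281) = √(9743/102 - 3281) = √(-324919/102) = 7*I*√676362/102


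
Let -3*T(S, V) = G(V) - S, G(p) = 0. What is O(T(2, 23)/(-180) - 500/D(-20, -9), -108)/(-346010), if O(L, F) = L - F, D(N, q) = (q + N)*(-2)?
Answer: -778111/2709258300 ≈ -0.00028720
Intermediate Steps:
D(N, q) = -2*N - 2*q (D(N, q) = (N + q)*(-2) = -2*N - 2*q)
T(S, V) = S/3 (T(S, V) = -(0 - S)/3 = -(-1)*S/3 = S/3)
O(T(2, 23)/(-180) - 500/D(-20, -9), -108)/(-346010) = ((((1/3)*2)/(-180) - 500/(-2*(-20) - 2*(-9))) - 1*(-108))/(-346010) = (((2/3)*(-1/180) - 500/(40 + 18)) + 108)*(-1/346010) = ((-1/270 - 500/58) + 108)*(-1/346010) = ((-1/270 - 500*1/58) + 108)*(-1/346010) = ((-1/270 - 250/29) + 108)*(-1/346010) = (-67529/7830 + 108)*(-1/346010) = (778111/7830)*(-1/346010) = -778111/2709258300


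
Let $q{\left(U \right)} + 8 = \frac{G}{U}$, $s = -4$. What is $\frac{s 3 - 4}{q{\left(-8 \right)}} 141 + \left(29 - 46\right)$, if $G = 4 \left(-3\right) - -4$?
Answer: $\frac{2137}{7} \approx 305.29$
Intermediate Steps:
$G = -8$ ($G = -12 + 4 = -8$)
$q{\left(U \right)} = -8 - \frac{8}{U}$
$\frac{s 3 - 4}{q{\left(-8 \right)}} 141 + \left(29 - 46\right) = \frac{\left(-4\right) 3 - 4}{-8 - \frac{8}{-8}} \cdot 141 + \left(29 - 46\right) = \frac{-12 - 4}{-8 - -1} \cdot 141 + \left(29 - 46\right) = - \frac{16}{-8 + 1} \cdot 141 - 17 = - \frac{16}{-7} \cdot 141 - 17 = \left(-16\right) \left(- \frac{1}{7}\right) 141 - 17 = \frac{16}{7} \cdot 141 - 17 = \frac{2256}{7} - 17 = \frac{2137}{7}$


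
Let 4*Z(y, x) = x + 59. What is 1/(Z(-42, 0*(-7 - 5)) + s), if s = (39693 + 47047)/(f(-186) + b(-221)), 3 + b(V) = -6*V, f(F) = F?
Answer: 4548/414043 ≈ 0.010984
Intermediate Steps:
b(V) = -3 - 6*V
Z(y, x) = 59/4 + x/4 (Z(y, x) = (x + 59)/4 = (59 + x)/4 = 59/4 + x/4)
s = 86740/1137 (s = (39693 + 47047)/(-186 + (-3 - 6*(-221))) = 86740/(-186 + (-3 + 1326)) = 86740/(-186 + 1323) = 86740/1137 ≈ 76.288)
1/(Z(-42, 0*(-7 - 5)) + s) = 1/((59/4 + (0*(-7 - 5))/4) + 86740/1137) = 1/((59/4 + (0*(-12))/4) + 86740/1137) = 1/((59/4 + (¼)*0) + 86740/1137) = 1/((59/4 + 0) + 86740/1137) = 1/(59/4 + 86740/1137) = 1/(414043/4548) = 4548/414043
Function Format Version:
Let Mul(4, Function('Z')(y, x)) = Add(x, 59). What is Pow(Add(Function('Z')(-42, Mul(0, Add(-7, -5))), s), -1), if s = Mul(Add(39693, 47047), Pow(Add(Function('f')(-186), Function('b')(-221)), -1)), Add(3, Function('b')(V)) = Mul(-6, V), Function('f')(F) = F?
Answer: Rational(4548, 414043) ≈ 0.010984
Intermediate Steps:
Function('b')(V) = Add(-3, Mul(-6, V))
Function('Z')(y, x) = Add(Rational(59, 4), Mul(Rational(1, 4), x)) (Function('Z')(y, x) = Mul(Rational(1, 4), Add(x, 59)) = Mul(Rational(1, 4), Add(59, x)) = Add(Rational(59, 4), Mul(Rational(1, 4), x)))
s = Rational(86740, 1137) (s = Mul(Add(39693, 47047), Pow(Add(-186, Add(-3, Mul(-6, -221))), -1)) = Mul(86740, Pow(Add(-186, Add(-3, 1326)), -1)) = Mul(86740, Pow(Add(-186, 1323), -1)) = Mul(86740, Pow(1137, -1)) = Mul(86740, Rational(1, 1137)) = Rational(86740, 1137) ≈ 76.288)
Pow(Add(Function('Z')(-42, Mul(0, Add(-7, -5))), s), -1) = Pow(Add(Add(Rational(59, 4), Mul(Rational(1, 4), Mul(0, Add(-7, -5)))), Rational(86740, 1137)), -1) = Pow(Add(Add(Rational(59, 4), Mul(Rational(1, 4), Mul(0, -12))), Rational(86740, 1137)), -1) = Pow(Add(Add(Rational(59, 4), Mul(Rational(1, 4), 0)), Rational(86740, 1137)), -1) = Pow(Add(Add(Rational(59, 4), 0), Rational(86740, 1137)), -1) = Pow(Add(Rational(59, 4), Rational(86740, 1137)), -1) = Pow(Rational(414043, 4548), -1) = Rational(4548, 414043)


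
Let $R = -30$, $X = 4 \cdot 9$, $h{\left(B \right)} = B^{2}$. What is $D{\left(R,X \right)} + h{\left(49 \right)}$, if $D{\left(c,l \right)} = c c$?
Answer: $3301$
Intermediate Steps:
$X = 36$
$D{\left(c,l \right)} = c^{2}$
$D{\left(R,X \right)} + h{\left(49 \right)} = \left(-30\right)^{2} + 49^{2} = 900 + 2401 = 3301$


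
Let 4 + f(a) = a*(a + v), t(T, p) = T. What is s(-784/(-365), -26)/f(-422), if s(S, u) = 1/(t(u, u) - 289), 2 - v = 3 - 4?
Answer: -1/55696410 ≈ -1.7954e-8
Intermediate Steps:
v = 3 (v = 2 - (3 - 4) = 2 - 1*(-1) = 2 + 1 = 3)
s(S, u) = 1/(-289 + u) (s(S, u) = 1/(u - 289) = 1/(-289 + u))
f(a) = -4 + a*(3 + a) (f(a) = -4 + a*(a + 3) = -4 + a*(3 + a))
s(-784/(-365), -26)/f(-422) = 1/((-289 - 26)*(-4 + (-422)**2 + 3*(-422))) = 1/((-315)*(-4 + 178084 - 1266)) = -1/315/176814 = -1/315*1/176814 = -1/55696410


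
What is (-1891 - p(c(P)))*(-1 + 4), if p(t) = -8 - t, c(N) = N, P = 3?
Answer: -5640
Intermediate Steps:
(-1891 - p(c(P)))*(-1 + 4) = (-1891 - (-8 - 1*3))*(-1 + 4) = (-1891 - (-8 - 3))*3 = (-1891 - 1*(-11))*3 = (-1891 + 11)*3 = -1880*3 = -5640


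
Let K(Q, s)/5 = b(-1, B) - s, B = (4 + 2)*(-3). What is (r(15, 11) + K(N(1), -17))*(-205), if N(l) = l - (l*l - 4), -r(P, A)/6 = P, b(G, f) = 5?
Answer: -4100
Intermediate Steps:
B = -18 (B = 6*(-3) = -18)
r(P, A) = -6*P
N(l) = 4 + l - l² (N(l) = l - (l² - 4) = l - (-4 + l²) = l + (4 - l²) = 4 + l - l²)
K(Q, s) = 25 - 5*s (K(Q, s) = 5*(5 - s) = 25 - 5*s)
(r(15, 11) + K(N(1), -17))*(-205) = (-6*15 + (25 - 5*(-17)))*(-205) = (-90 + (25 + 85))*(-205) = (-90 + 110)*(-205) = 20*(-205) = -4100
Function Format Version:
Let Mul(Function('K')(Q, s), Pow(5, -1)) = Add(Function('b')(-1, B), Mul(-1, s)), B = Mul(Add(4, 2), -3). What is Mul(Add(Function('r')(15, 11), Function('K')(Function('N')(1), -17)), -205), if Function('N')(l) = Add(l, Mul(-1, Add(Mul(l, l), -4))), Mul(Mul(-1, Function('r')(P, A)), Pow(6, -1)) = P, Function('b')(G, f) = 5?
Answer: -4100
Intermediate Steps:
B = -18 (B = Mul(6, -3) = -18)
Function('r')(P, A) = Mul(-6, P)
Function('N')(l) = Add(4, l, Mul(-1, Pow(l, 2))) (Function('N')(l) = Add(l, Mul(-1, Add(Pow(l, 2), -4))) = Add(l, Mul(-1, Add(-4, Pow(l, 2)))) = Add(l, Add(4, Mul(-1, Pow(l, 2)))) = Add(4, l, Mul(-1, Pow(l, 2))))
Function('K')(Q, s) = Add(25, Mul(-5, s)) (Function('K')(Q, s) = Mul(5, Add(5, Mul(-1, s))) = Add(25, Mul(-5, s)))
Mul(Add(Function('r')(15, 11), Function('K')(Function('N')(1), -17)), -205) = Mul(Add(Mul(-6, 15), Add(25, Mul(-5, -17))), -205) = Mul(Add(-90, Add(25, 85)), -205) = Mul(Add(-90, 110), -205) = Mul(20, -205) = -4100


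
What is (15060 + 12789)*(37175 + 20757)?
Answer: 1613348268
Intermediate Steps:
(15060 + 12789)*(37175 + 20757) = 27849*57932 = 1613348268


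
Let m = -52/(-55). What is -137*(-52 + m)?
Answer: 384696/55 ≈ 6994.5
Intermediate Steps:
m = 52/55 (m = -52*(-1/55) = 52/55 ≈ 0.94545)
-137*(-52 + m) = -137*(-52 + 52/55) = -137*(-2808/55) = 384696/55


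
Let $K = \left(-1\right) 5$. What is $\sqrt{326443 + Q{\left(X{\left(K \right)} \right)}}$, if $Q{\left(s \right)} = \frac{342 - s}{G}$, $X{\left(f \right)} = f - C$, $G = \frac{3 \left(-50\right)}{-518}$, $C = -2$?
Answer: $\frac{2 \sqrt{2047715}}{5} \approx 572.39$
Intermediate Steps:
$K = -5$
$G = \frac{75}{259}$ ($G = \left(-150\right) \left(- \frac{1}{518}\right) = \frac{75}{259} \approx 0.28958$)
$X{\left(f \right)} = 2 + f$ ($X{\left(f \right)} = f - -2 = f + 2 = 2 + f$)
$Q{\left(s \right)} = \frac{29526}{25} - \frac{259 s}{75}$ ($Q{\left(s \right)} = \frac{342 - s}{\frac{75}{259}} = \left(342 - s\right) \frac{259}{75} = \frac{29526}{25} - \frac{259 s}{75}$)
$\sqrt{326443 + Q{\left(X{\left(K \right)} \right)}} = \sqrt{326443 + \left(\frac{29526}{25} - \frac{259 \left(2 - 5\right)}{75}\right)} = \sqrt{326443 + \left(\frac{29526}{25} - - \frac{259}{25}\right)} = \sqrt{326443 + \left(\frac{29526}{25} + \frac{259}{25}\right)} = \sqrt{326443 + \frac{5957}{5}} = \sqrt{\frac{1638172}{5}} = \frac{2 \sqrt{2047715}}{5}$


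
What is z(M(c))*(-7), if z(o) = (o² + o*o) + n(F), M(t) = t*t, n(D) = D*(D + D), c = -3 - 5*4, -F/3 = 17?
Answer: -3954188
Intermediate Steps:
F = -51 (F = -3*17 = -51)
c = -23 (c = -3 - 20 = -23)
n(D) = 2*D² (n(D) = D*(2*D) = 2*D²)
M(t) = t²
z(o) = 5202 + 2*o² (z(o) = (o² + o*o) + 2*(-51)² = (o² + o²) + 2*2601 = 2*o² + 5202 = 5202 + 2*o²)
z(M(c))*(-7) = (5202 + 2*((-23)²)²)*(-7) = (5202 + 2*529²)*(-7) = (5202 + 2*279841)*(-7) = (5202 + 559682)*(-7) = 564884*(-7) = -3954188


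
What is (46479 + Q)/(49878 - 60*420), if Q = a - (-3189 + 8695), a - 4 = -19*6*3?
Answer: 1505/914 ≈ 1.6466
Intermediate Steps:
a = -338 (a = 4 - 19*6*3 = 4 - 114*3 = 4 - 342 = -338)
Q = -5844 (Q = -338 - (-3189 + 8695) = -338 - 1*5506 = -338 - 5506 = -5844)
(46479 + Q)/(49878 - 60*420) = (46479 - 5844)/(49878 - 60*420) = 40635/(49878 - 25200) = 40635/24678 = 40635*(1/24678) = 1505/914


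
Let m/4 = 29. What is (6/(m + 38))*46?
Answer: 138/77 ≈ 1.7922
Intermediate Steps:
m = 116 (m = 4*29 = 116)
(6/(m + 38))*46 = (6/(116 + 38))*46 = (6/154)*46 = (6*(1/154))*46 = (3/77)*46 = 138/77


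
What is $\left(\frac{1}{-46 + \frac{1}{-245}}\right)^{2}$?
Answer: $\frac{60025}{127035441} \approx 0.00047251$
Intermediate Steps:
$\left(\frac{1}{-46 + \frac{1}{-245}}\right)^{2} = \left(\frac{1}{-46 - \frac{1}{245}}\right)^{2} = \left(\frac{1}{- \frac{11271}{245}}\right)^{2} = \left(- \frac{245}{11271}\right)^{2} = \frac{60025}{127035441}$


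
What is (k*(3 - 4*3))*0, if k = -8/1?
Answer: 0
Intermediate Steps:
k = -8 (k = -8*1 = -8)
(k*(3 - 4*3))*0 = -8*(3 - 4*3)*0 = -8*(3 - 1*12)*0 = -8*(3 - 12)*0 = -8*(-9)*0 = 72*0 = 0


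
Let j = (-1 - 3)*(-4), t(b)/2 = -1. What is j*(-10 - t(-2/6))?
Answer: -128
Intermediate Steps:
t(b) = -2 (t(b) = 2*(-1) = -2)
j = 16 (j = -4*(-4) = 16)
j*(-10 - t(-2/6)) = 16*(-10 - 1*(-2)) = 16*(-10 + 2) = 16*(-8) = -128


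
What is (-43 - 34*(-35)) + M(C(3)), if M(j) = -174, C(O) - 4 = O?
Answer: 973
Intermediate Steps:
C(O) = 4 + O
(-43 - 34*(-35)) + M(C(3)) = (-43 - 34*(-35)) - 174 = (-43 + 1190) - 174 = 1147 - 174 = 973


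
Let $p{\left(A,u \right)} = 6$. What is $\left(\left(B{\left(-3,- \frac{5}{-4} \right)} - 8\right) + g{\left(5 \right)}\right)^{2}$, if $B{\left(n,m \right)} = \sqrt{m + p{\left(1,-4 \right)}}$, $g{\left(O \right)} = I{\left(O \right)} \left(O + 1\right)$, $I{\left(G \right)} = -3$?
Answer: $\frac{\left(-52 + \sqrt{29}\right)^{2}}{4} \approx 543.24$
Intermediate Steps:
$g{\left(O \right)} = -3 - 3 O$ ($g{\left(O \right)} = - 3 \left(O + 1\right) = - 3 \left(1 + O\right) = -3 - 3 O$)
$B{\left(n,m \right)} = \sqrt{6 + m}$ ($B{\left(n,m \right)} = \sqrt{m + 6} = \sqrt{6 + m}$)
$\left(\left(B{\left(-3,- \frac{5}{-4} \right)} - 8\right) + g{\left(5 \right)}\right)^{2} = \left(\left(\sqrt{6 - \frac{5}{-4}} - 8\right) - 18\right)^{2} = \left(\left(\sqrt{6 - - \frac{5}{4}} - 8\right) - 18\right)^{2} = \left(\left(\sqrt{6 + \frac{5}{4}} - 8\right) - 18\right)^{2} = \left(\left(\sqrt{\frac{29}{4}} - 8\right) - 18\right)^{2} = \left(\left(\frac{\sqrt{29}}{2} - 8\right) - 18\right)^{2} = \left(\left(-8 + \frac{\sqrt{29}}{2}\right) - 18\right)^{2} = \left(-26 + \frac{\sqrt{29}}{2}\right)^{2}$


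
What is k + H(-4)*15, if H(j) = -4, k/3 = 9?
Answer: -33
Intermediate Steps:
k = 27 (k = 3*9 = 27)
k + H(-4)*15 = 27 - 4*15 = 27 - 60 = -33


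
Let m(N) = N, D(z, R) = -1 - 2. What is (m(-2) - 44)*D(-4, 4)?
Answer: 138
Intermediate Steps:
D(z, R) = -3
(m(-2) - 44)*D(-4, 4) = (-2 - 44)*(-3) = -46*(-3) = 138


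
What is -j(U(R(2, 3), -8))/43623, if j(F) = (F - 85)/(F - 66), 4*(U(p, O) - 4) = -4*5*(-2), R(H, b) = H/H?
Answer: -71/2268396 ≈ -3.1300e-5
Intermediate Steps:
R(H, b) = 1
U(p, O) = 14 (U(p, O) = 4 + (-4*5*(-2))/4 = 4 + (-20*(-2))/4 = 4 + (¼)*40 = 4 + 10 = 14)
j(F) = (-85 + F)/(-66 + F)
-j(U(R(2, 3), -8))/43623 = -(-85 + 14)/(-66 + 14)/43623 = -(-71)/(-52)*(1/43623) = -(-1)*(-71)/52*(1/43623) = -1*71/52*(1/43623) = -71/52*1/43623 = -71/2268396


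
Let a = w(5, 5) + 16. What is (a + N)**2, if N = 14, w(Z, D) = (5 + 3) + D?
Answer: 1849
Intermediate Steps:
w(Z, D) = 8 + D
a = 29 (a = (8 + 5) + 16 = 13 + 16 = 29)
(a + N)**2 = (29 + 14)**2 = 43**2 = 1849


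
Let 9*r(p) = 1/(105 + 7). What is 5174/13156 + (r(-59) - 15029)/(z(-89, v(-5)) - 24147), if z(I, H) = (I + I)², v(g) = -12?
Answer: -3076824491/1922115888 ≈ -1.6007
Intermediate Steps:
r(p) = 1/1008 (r(p) = 1/(9*(105 + 7)) = (⅑)/112 = (⅑)*(1/112) = 1/1008)
z(I, H) = 4*I² (z(I, H) = (2*I)² = 4*I²)
5174/13156 + (r(-59) - 15029)/(z(-89, v(-5)) - 24147) = 5174/13156 + (1/1008 - 15029)/(4*(-89)² - 24147) = 5174*(1/13156) - 15149231/(1008*(4*7921 - 24147)) = 199/506 - 15149231/(1008*(31684 - 24147)) = 199/506 - 15149231/1008/7537 = 199/506 - 15149231/1008*1/7537 = 199/506 - 15149231/7597296 = -3076824491/1922115888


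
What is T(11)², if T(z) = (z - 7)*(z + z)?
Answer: 7744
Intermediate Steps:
T(z) = 2*z*(-7 + z) (T(z) = (-7 + z)*(2*z) = 2*z*(-7 + z))
T(11)² = (2*11*(-7 + 11))² = (2*11*4)² = 88² = 7744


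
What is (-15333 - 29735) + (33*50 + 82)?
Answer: -43336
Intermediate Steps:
(-15333 - 29735) + (33*50 + 82) = -45068 + (1650 + 82) = -45068 + 1732 = -43336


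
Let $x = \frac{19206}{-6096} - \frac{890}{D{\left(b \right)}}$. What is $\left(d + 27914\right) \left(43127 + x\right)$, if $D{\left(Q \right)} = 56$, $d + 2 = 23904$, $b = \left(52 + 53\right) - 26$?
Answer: $\frac{15635773137}{7} \approx 2.2337 \cdot 10^{9}$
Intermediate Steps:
$b = 79$ ($b = 105 - 26 = 79$)
$d = 23902$ ($d = -2 + 23904 = 23902$)
$x = - \frac{135437}{7112}$ ($x = \frac{19206}{-6096} - \frac{890}{56} = 19206 \left(- \frac{1}{6096}\right) - \frac{445}{28} = - \frac{3201}{1016} - \frac{445}{28} = - \frac{135437}{7112} \approx -19.043$)
$\left(d + 27914\right) \left(43127 + x\right) = \left(23902 + 27914\right) \left(43127 - \frac{135437}{7112}\right) = 51816 \cdot \frac{306583787}{7112} = \frac{15635773137}{7}$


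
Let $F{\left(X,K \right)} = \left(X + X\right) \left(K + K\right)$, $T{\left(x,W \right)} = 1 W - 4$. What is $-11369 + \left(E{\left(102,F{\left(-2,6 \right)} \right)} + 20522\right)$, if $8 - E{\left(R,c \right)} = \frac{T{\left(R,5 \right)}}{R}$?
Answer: $\frac{934421}{102} \approx 9161.0$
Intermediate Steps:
$T{\left(x,W \right)} = -4 + W$ ($T{\left(x,W \right)} = W - 4 = -4 + W$)
$F{\left(X,K \right)} = 4 K X$ ($F{\left(X,K \right)} = 2 X 2 K = 4 K X$)
$E{\left(R,c \right)} = 8 - \frac{1}{R}$ ($E{\left(R,c \right)} = 8 - \frac{-4 + 5}{R} = 8 - 1 \frac{1}{R} = 8 - \frac{1}{R}$)
$-11369 + \left(E{\left(102,F{\left(-2,6 \right)} \right)} + 20522\right) = -11369 + \left(\left(8 - \frac{1}{102}\right) + 20522\right) = -11369 + \left(\frac{815}{102} + 20522\right) = -11369 + \frac{2094059}{102} = \frac{934421}{102}$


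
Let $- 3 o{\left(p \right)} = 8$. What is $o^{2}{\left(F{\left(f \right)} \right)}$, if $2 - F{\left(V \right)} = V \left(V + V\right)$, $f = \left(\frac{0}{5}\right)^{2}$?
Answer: $\frac{64}{9} \approx 7.1111$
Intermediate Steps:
$f = 0$ ($f = \left(0 \cdot \frac{1}{5}\right)^{2} = 0^{2} = 0$)
$F{\left(V \right)} = 2 - 2 V^{2}$ ($F{\left(V \right)} = 2 - V \left(V + V\right) = 2 - V 2 V = 2 - 2 V^{2}$)
$o{\left(p \right)} = - \frac{8}{3}$ ($o{\left(p \right)} = \left(- \frac{1}{3}\right) 8 = - \frac{8}{3}$)
$o^{2}{\left(F{\left(f \right)} \right)} = \left(- \frac{8}{3}\right)^{2} = \frac{64}{9}$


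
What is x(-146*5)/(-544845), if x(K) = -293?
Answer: 293/544845 ≈ 0.00053777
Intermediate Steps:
x(-146*5)/(-544845) = -293/(-544845) = -293*(-1/544845) = 293/544845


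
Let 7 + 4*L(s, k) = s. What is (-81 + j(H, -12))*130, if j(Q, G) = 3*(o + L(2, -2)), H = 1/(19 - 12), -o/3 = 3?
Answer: -29055/2 ≈ -14528.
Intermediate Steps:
o = -9 (o = -3*3 = -9)
H = 1/7 ≈ 0.14286
L(s, k) = -7/4 + s/4
j(Q, G) = -123/4 (j(Q, G) = 3*(-9 + (-7/4 + (1/4)*2)) = 3*(-9 + (-7/4 + 1/2)) = 3*(-9 - 5/4) = 3*(-41/4) = -123/4)
(-81 + j(H, -12))*130 = (-81 - 123/4)*130 = -447/4*130 = -29055/2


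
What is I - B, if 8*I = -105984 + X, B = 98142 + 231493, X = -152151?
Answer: -2895215/8 ≈ -3.6190e+5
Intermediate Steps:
B = 329635
I = -258135/8 (I = (-105984 - 152151)/8 = (1/8)*(-258135) = -258135/8 ≈ -32267.)
I - B = -258135/8 - 1*329635 = -258135/8 - 329635 = -2895215/8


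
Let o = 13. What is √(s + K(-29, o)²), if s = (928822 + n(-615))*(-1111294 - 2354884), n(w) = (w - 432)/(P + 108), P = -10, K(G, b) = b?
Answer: 2*I*√39437960545255/7 ≈ 1.7943e+6*I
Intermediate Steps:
n(w) = -216/49 + w/98 (n(w) = (w - 432)/(-10 + 108) = (-432 + w)/98 = (-432 + w)*(1/98) = -216/49 + w/98)
s = -157751842189301/49 (s = (928822 + (-216/49 + (1/98)*(-615)))*(-1111294 - 2354884) = (928822 + (-216/49 - 615/98))*(-3466178) = (928822 - 1047/98)*(-3466178) = (91023509/98)*(-3466178) = -157751842189301/49 ≈ -3.2194e+12)
√(s + K(-29, o)²) = √(-157751842189301/49 + 13²) = √(-157751842189301/49 + 169) = √(-157751842181020/49) = 2*I*√39437960545255/7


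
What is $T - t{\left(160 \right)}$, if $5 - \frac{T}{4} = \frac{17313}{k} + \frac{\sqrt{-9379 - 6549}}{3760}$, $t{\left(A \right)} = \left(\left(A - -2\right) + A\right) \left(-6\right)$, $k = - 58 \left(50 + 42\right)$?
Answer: $\frac{90389}{46} - \frac{i \sqrt{3982}}{470} \approx 1965.0 - 0.13426 i$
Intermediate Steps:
$k = -5336$ ($k = \left(-58\right) 92 = -5336$)
$t{\left(A \right)} = -12 - 12 A$ ($t{\left(A \right)} = \left(\left(A + 2\right) + A\right) \left(-6\right) = \left(\left(2 + A\right) + A\right) \left(-6\right) = \left(2 + 2 A\right) \left(-6\right) = -12 - 12 A$)
$T = \frac{1517}{46} - \frac{i \sqrt{3982}}{470}$ ($T = 20 - 4 \left(\frac{17313}{-5336} + \frac{\sqrt{-9379 - 6549}}{3760}\right) = 20 - 4 \left(17313 \left(- \frac{1}{5336}\right) + \sqrt{-15928} \cdot \frac{1}{3760}\right) = 20 - 4 \left(- \frac{597}{184} + 2 i \sqrt{3982} \cdot \frac{1}{3760}\right) = 20 - 4 \left(- \frac{597}{184} + \frac{i \sqrt{3982}}{1880}\right) = 20 + \left(\frac{597}{46} - \frac{i \sqrt{3982}}{470}\right) = \frac{1517}{46} - \frac{i \sqrt{3982}}{470} \approx 32.978 - 0.13426 i$)
$T - t{\left(160 \right)} = \left(\frac{1517}{46} - \frac{i \sqrt{3982}}{470}\right) - \left(-12 - 1920\right) = \left(\frac{1517}{46} - \frac{i \sqrt{3982}}{470}\right) - -1932 = \left(\frac{1517}{46} - \frac{i \sqrt{3982}}{470}\right) + 1932 = \frac{90389}{46} - \frac{i \sqrt{3982}}{470}$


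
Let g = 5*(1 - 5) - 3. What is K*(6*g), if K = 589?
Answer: -81282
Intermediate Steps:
g = -23 (g = 5*(-4) - 3 = -20 - 3 = -23)
K*(6*g) = 589*(6*(-23)) = 589*(-138) = -81282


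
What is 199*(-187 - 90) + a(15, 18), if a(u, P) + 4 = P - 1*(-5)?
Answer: -55104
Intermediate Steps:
a(u, P) = 1 + P (a(u, P) = -4 + (P - 1*(-5)) = -4 + (P + 5) = -4 + (5 + P) = 1 + P)
199*(-187 - 90) + a(15, 18) = 199*(-187 - 90) + (1 + 18) = 199*(-277) + 19 = -55123 + 19 = -55104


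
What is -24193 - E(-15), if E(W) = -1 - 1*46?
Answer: -24146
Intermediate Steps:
E(W) = -47 (E(W) = -1 - 46 = -47)
-24193 - E(-15) = -24193 - 1*(-47) = -24193 + 47 = -24146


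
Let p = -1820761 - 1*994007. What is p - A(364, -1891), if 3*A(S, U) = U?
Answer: -8442413/3 ≈ -2.8141e+6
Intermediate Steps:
A(S, U) = U/3
p = -2814768 (p = -1820761 - 994007 = -2814768)
p - A(364, -1891) = -2814768 - (-1891)/3 = -2814768 - 1*(-1891/3) = -2814768 + 1891/3 = -8442413/3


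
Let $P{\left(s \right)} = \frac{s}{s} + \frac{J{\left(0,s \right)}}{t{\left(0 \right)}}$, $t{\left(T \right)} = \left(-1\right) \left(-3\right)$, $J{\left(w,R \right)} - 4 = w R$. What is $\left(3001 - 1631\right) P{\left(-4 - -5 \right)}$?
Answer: $\frac{9590}{3} \approx 3196.7$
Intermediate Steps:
$J{\left(w,R \right)} = 4 + R w$ ($J{\left(w,R \right)} = 4 + w R = 4 + R w$)
$t{\left(T \right)} = 3$
$P{\left(s \right)} = \frac{7}{3}$ ($P{\left(s \right)} = \frac{s}{s} + \frac{4 + s 0}{3} = 1 + \left(4 + 0\right) \frac{1}{3} = 1 + 4 \cdot \frac{1}{3} = 1 + \frac{4}{3} = \frac{7}{3}$)
$\left(3001 - 1631\right) P{\left(-4 - -5 \right)} = \left(3001 - 1631\right) \frac{7}{3} = 1370 \cdot \frac{7}{3} = \frac{9590}{3}$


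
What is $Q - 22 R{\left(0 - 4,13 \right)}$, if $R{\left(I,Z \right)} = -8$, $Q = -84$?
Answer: $92$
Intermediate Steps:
$Q - 22 R{\left(0 - 4,13 \right)} = -84 - -176 = -84 + 176 = 92$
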